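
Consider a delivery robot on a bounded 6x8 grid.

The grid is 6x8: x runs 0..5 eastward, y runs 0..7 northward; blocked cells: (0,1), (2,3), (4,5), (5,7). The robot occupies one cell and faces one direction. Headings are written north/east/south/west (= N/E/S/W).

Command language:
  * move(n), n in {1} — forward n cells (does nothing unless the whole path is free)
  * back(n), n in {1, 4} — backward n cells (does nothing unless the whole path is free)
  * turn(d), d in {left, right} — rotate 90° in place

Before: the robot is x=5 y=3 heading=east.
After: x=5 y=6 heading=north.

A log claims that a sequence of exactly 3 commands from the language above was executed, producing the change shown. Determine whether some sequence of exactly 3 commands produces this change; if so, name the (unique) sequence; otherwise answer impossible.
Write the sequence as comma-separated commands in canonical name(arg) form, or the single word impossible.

impossible

no 3-step route produces this change.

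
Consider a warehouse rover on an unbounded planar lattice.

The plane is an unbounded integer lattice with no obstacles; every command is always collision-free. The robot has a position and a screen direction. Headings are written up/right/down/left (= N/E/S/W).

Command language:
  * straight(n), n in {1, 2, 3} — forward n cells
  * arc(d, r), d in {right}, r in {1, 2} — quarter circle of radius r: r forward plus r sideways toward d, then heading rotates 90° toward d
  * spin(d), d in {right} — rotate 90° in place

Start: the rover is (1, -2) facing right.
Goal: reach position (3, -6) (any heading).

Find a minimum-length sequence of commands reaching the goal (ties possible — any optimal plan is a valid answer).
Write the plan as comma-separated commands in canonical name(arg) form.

initial: (1, -2) facing right
step 1 (arc(right, 2)): (3, -4) facing down
step 2 (straight(2)): (3, -6) facing down
minimal: 2 command(s), checked below 2.

arc(right, 2), straight(2)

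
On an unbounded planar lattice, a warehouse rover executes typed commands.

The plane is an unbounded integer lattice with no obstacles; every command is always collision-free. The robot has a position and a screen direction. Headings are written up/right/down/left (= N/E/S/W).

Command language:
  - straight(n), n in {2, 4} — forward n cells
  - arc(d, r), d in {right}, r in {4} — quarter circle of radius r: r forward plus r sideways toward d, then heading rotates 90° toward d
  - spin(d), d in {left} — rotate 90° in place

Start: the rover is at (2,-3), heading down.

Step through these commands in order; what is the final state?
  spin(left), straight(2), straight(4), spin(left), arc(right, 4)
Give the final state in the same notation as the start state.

at (12,1), heading right

start: at (2,-3), heading down
[1] after spin(left): at (2,-3), heading right
[2] after straight(2): at (4,-3), heading right
[3] after straight(4): at (8,-3), heading right
[4] after spin(left): at (8,-3), heading up
[5] after arc(right, 4): at (12,1), heading right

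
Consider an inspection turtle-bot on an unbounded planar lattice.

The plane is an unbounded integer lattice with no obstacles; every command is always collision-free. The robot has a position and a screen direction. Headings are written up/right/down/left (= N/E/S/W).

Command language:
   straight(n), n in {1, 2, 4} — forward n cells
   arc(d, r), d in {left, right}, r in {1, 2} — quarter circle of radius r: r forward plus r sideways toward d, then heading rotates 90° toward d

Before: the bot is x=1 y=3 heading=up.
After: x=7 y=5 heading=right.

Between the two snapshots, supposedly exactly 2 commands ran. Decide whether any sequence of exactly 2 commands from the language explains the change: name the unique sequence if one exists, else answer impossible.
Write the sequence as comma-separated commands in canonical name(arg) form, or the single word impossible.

arc(right, 2), straight(4)

key: position moved to (7,5) AND the heading swung to E — translation plus rotation needed
t0: x=1 y=3 heading=up
[1] after arc(right, 2): x=3 y=5 heading=right
[2] after straight(4): x=7 y=5 heading=right
all 49 alternatives checked — unique.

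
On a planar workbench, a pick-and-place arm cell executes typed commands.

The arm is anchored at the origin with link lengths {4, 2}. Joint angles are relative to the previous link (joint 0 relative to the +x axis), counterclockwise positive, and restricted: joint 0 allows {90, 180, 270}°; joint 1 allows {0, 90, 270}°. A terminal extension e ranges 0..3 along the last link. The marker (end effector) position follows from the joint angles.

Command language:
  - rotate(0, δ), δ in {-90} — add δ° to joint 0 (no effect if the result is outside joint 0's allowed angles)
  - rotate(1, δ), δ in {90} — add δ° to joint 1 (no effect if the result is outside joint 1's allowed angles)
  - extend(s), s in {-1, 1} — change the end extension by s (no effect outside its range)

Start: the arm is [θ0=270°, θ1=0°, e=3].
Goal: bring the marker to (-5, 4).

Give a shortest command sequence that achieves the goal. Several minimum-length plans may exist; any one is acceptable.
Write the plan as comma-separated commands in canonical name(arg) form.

rotate(1, 90), rotate(0, -90), rotate(0, -90)

begin: [θ0=270°, θ1=0°, e=3]
[1] after rotate(1, 90): [θ0=270°, θ1=90°, e=3]
[2] after rotate(0, -90): [θ0=180°, θ1=90°, e=3]
[3] after rotate(0, -90): [θ0=90°, θ1=90°, e=3]
shorter routes all fall short; 3 is best.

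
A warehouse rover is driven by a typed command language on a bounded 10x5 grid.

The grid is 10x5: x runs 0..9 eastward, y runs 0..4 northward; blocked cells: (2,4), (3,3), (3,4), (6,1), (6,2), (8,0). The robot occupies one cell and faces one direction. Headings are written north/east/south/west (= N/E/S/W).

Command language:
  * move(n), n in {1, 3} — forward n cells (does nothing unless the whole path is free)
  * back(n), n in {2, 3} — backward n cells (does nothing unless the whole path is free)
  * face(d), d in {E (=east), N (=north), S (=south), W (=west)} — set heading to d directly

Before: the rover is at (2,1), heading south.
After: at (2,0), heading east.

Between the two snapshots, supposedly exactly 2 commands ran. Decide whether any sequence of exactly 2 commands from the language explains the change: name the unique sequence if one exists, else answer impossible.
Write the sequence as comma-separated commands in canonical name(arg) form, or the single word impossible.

move(1), face(E)

key: running face(E) before move(1) would end elsewhere — order is forced
begin: at (2,1), heading south
[1] after move(1): at (2,0), heading south
[2] after face(E): at (2,0), heading east
all 64 alternatives checked — unique.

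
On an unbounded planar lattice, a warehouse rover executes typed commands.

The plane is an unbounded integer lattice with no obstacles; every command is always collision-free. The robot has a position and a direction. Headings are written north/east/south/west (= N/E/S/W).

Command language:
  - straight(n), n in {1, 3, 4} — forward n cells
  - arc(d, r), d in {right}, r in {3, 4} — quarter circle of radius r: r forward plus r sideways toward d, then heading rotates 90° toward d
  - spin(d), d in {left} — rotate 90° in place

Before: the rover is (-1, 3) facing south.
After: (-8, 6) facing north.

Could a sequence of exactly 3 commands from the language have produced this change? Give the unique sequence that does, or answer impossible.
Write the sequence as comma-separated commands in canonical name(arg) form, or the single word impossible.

key: running straight(4) before arc(right, 4) would end elsewhere — order is forced
from: (-1, 3) facing south
[1] after arc(right, 4): (-5, -1) facing west
[2] after arc(right, 3): (-8, 2) facing north
[3] after straight(4): (-8, 6) facing north
no rival 3-sequence matches.

arc(right, 4), arc(right, 3), straight(4)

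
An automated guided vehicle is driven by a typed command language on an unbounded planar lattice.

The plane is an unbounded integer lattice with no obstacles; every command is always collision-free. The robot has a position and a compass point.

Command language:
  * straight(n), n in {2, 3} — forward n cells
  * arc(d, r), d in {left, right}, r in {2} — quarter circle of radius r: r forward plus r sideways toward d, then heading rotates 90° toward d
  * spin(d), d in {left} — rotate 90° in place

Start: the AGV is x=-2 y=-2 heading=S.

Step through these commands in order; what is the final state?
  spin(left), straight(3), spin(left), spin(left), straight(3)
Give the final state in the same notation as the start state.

x=-2 y=-2 heading=W

initial: x=-2 y=-2 heading=S
t=1 spin(left) ⇒ x=-2 y=-2 heading=E
t=2 straight(3) ⇒ x=1 y=-2 heading=E
t=3 spin(left) ⇒ x=1 y=-2 heading=N
t=4 spin(left) ⇒ x=1 y=-2 heading=W
t=5 straight(3) ⇒ x=-2 y=-2 heading=W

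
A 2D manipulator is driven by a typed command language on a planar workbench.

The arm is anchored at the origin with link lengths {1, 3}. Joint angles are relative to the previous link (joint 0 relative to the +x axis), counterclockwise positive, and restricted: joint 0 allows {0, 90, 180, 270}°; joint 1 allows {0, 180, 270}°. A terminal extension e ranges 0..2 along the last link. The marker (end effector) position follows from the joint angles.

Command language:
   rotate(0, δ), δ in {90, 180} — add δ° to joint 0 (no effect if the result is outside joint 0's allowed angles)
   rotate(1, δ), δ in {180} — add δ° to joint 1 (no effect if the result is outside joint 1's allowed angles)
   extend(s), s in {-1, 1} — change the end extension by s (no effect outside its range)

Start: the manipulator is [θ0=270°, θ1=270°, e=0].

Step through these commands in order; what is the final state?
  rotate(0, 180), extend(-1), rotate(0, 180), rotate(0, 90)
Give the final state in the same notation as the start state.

[θ0=0°, θ1=270°, e=0]

start: [θ0=270°, θ1=270°, e=0]
[1] after rotate(0, 180): [θ0=90°, θ1=270°, e=0]
[2] after extend(-1): [θ0=90°, θ1=270°, e=0]
[3] after rotate(0, 180): [θ0=270°, θ1=270°, e=0]
[4] after rotate(0, 90): [θ0=0°, θ1=270°, e=0]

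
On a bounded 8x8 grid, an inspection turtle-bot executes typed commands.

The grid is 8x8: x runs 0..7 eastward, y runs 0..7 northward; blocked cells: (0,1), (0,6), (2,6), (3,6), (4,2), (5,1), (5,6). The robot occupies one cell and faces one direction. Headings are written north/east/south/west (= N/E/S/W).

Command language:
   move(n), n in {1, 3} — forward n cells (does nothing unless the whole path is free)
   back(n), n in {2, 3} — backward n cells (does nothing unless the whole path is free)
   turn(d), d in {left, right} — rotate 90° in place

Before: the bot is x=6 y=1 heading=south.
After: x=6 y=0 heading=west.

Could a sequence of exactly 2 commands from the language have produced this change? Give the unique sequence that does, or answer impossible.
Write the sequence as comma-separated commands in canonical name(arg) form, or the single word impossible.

move(1), turn(right)

key: cell and facing (now W) both changed — the 2 commands mix motion and turning
from: x=6 y=1 heading=south
step 1 (move(1)): x=6 y=0 heading=south
step 2 (turn(right)): x=6 y=0 heading=west
no rival 2-sequence matches.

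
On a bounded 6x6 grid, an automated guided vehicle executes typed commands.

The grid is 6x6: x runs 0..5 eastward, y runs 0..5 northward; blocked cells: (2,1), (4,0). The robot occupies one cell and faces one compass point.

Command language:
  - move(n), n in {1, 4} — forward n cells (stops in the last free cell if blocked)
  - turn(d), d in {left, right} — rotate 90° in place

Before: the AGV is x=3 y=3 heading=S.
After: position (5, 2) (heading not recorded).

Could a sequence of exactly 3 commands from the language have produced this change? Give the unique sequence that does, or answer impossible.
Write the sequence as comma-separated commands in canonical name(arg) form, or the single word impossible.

move(1), turn(left), move(4)

key: running move(4) before move(1) would end elsewhere — order is forced
t0: x=3 y=3 heading=S
[1] after move(1): x=3 y=2 heading=S
[2] after turn(left): x=3 y=2 heading=E
[3] after move(4): x=5 y=2 heading=E
no rival 3-sequence matches.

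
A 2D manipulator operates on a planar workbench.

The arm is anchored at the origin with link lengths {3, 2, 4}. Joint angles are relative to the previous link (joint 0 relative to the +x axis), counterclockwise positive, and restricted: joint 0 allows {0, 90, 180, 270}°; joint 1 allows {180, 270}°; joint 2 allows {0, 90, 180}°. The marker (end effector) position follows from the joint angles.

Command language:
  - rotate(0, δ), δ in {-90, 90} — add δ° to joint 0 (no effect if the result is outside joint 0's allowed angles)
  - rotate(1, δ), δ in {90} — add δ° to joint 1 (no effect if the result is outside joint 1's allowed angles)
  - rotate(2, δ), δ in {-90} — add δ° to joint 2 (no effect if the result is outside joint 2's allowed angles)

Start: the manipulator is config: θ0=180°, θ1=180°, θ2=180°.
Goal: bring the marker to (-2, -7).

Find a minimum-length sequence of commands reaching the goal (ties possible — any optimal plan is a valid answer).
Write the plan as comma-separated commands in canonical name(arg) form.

rotate(1, 90), rotate(2, -90), rotate(0, 90)

begin: config: θ0=180°, θ1=180°, θ2=180°
t=1 rotate(1, 90) ⇒ config: θ0=180°, θ1=270°, θ2=180°
t=2 rotate(2, -90) ⇒ config: θ0=180°, θ1=270°, θ2=90°
t=3 rotate(0, 90) ⇒ config: θ0=270°, θ1=270°, θ2=90°
minimal: 3 command(s), checked below 3.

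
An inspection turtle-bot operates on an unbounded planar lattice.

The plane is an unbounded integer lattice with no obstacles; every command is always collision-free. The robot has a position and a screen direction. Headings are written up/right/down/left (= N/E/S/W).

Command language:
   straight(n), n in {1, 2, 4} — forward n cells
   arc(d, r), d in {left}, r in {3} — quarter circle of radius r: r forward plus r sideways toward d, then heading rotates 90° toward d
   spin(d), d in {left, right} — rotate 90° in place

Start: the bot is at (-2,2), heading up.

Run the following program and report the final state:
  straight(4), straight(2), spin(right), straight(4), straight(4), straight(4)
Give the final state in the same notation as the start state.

at (10,8), heading right

t0: at (-2,2), heading up
[1] after straight(4): at (-2,6), heading up
[2] after straight(2): at (-2,8), heading up
[3] after spin(right): at (-2,8), heading right
[4] after straight(4): at (2,8), heading right
[5] after straight(4): at (6,8), heading right
[6] after straight(4): at (10,8), heading right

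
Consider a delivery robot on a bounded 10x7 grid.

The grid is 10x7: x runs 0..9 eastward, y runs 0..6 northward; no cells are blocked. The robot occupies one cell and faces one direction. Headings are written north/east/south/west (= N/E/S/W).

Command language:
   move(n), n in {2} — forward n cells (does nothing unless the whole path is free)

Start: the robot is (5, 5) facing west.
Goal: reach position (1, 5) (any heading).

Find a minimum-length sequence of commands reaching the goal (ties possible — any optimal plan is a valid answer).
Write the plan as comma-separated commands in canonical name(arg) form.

move(2), move(2)

initial: (5, 5) facing west
[1] after move(2): (3, 5) facing west
[2] after move(2): (1, 5) facing west
minimal: 2 command(s), checked below 2.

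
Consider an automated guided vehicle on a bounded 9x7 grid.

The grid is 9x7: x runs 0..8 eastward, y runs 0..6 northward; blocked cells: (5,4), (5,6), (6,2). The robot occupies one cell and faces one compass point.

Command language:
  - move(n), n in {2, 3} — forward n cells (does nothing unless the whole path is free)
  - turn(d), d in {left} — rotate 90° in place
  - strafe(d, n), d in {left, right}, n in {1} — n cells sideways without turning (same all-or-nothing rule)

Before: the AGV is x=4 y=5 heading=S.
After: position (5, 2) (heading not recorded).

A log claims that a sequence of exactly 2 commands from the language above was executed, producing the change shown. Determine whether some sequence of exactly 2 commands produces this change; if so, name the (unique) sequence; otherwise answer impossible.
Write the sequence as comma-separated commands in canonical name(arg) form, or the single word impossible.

move(3), strafe(left, 1)

key: running strafe(left, 1) before move(3) would end elsewhere — order is forced
initial: x=4 y=5 heading=S
step 1 (move(3)): x=4 y=2 heading=S
step 2 (strafe(left, 1)): x=5 y=2 heading=S
no other 2-command option fits: unique.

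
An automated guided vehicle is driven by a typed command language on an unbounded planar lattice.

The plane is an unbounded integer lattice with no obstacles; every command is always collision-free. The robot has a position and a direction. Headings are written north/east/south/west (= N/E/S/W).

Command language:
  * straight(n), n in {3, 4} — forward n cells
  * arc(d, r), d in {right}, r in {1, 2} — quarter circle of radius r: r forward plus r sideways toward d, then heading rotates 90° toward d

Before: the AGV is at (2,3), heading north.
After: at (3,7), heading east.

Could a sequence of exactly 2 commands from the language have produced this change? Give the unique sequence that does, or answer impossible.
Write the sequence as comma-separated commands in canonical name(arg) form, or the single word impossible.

straight(3), arc(right, 1)

key: position moved to (3,7) AND the heading swung to E — translation plus rotation needed
t0: at (2,3), heading north
t=1 straight(3) ⇒ at (2,6), heading north
t=2 arc(right, 1) ⇒ at (3,7), heading east
all 16 alternatives checked — unique.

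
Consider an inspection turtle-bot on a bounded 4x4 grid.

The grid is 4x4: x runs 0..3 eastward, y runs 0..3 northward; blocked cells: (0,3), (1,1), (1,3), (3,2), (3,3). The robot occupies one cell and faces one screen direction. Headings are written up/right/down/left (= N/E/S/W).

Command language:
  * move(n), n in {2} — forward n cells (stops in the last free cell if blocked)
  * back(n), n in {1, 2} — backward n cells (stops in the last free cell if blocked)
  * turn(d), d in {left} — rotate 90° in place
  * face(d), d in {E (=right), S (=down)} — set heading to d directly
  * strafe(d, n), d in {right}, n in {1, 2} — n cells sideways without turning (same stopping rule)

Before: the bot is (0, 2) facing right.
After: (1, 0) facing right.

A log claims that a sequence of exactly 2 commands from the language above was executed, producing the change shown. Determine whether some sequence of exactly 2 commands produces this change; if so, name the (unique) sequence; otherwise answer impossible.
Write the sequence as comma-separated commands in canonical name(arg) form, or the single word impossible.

impossible

no 2-step route produces this change.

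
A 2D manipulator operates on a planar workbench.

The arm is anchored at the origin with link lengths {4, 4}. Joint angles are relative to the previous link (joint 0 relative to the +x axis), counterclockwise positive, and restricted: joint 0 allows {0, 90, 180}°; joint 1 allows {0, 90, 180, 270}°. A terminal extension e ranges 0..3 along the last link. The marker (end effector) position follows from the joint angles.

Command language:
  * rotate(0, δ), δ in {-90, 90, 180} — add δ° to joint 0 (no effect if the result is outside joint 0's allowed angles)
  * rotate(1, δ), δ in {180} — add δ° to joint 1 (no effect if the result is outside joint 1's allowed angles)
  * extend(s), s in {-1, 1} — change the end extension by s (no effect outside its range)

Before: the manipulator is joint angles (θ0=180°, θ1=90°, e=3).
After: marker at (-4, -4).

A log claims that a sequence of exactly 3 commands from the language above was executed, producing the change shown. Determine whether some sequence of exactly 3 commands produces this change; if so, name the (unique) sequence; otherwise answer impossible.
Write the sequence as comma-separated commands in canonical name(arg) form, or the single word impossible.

extend(-1), extend(-1), extend(-1)

from: joint angles (θ0=180°, θ1=90°, e=3)
1. extend(-1) → joint angles (θ0=180°, θ1=90°, e=2)
2. extend(-1) → joint angles (θ0=180°, θ1=90°, e=1)
3. extend(-1) → joint angles (θ0=180°, θ1=90°, e=0)
uniquely the one of 216 3-step routes that fits.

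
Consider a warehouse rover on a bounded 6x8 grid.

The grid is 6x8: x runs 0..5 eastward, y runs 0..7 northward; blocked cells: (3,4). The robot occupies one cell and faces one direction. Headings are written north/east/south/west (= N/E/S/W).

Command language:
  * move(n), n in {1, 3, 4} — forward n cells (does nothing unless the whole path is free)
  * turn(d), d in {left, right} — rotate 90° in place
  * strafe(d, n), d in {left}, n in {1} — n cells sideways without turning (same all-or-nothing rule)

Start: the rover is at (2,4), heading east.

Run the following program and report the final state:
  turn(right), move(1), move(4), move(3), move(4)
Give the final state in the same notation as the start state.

initial: at (2,4), heading east
step 1 (turn(right)): at (2,4), heading south
step 2 (move(1)): at (2,3), heading south
step 3 (move(4)): at (2,3), heading south
step 4 (move(3)): at (2,0), heading south
step 5 (move(4)): at (2,0), heading south

at (2,0), heading south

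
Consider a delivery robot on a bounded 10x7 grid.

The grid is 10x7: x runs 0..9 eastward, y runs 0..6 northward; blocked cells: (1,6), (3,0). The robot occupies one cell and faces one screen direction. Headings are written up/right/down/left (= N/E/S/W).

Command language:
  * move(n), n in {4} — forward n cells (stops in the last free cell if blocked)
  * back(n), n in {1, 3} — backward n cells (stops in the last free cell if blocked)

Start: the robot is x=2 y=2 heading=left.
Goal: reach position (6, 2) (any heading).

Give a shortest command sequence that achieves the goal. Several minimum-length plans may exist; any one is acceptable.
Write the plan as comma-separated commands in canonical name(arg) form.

back(1), back(3)

from: x=2 y=2 heading=left
step 1 (back(1)): x=3 y=2 heading=left
step 2 (back(3)): x=6 y=2 heading=left
shorter routes all fall short; 2 is best.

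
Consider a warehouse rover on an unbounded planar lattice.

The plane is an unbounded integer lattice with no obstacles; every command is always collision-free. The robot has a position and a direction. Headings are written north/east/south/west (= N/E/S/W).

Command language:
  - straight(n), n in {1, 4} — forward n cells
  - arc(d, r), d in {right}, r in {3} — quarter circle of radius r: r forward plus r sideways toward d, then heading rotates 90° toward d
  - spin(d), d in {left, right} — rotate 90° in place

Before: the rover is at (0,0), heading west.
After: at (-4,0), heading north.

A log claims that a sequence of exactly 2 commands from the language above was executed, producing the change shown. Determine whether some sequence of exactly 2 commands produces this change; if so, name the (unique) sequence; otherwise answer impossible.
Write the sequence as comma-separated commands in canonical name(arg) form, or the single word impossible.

key: position moved to (-4,0) AND the heading swung to N — translation plus rotation needed
start: at (0,0), heading west
t=1 straight(4) ⇒ at (-4,0), heading west
t=2 spin(right) ⇒ at (-4,0), heading north
all 25 alternatives checked — unique.

straight(4), spin(right)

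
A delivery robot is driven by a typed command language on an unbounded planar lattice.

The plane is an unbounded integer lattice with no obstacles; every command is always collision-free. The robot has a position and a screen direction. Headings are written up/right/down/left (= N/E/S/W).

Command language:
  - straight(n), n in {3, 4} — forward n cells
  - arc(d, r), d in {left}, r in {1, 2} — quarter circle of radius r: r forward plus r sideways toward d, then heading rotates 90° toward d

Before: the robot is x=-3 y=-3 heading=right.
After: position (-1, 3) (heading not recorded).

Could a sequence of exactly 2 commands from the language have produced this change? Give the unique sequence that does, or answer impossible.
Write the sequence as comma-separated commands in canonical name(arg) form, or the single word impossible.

key: order matters: swapping arc(left, 2) and straight(4) lands elsewhere
t0: x=-3 y=-3 heading=right
t=1 arc(left, 2) ⇒ x=-1 y=-1 heading=up
t=2 straight(4) ⇒ x=-1 y=3 heading=up
all 16 alternatives checked — unique.

arc(left, 2), straight(4)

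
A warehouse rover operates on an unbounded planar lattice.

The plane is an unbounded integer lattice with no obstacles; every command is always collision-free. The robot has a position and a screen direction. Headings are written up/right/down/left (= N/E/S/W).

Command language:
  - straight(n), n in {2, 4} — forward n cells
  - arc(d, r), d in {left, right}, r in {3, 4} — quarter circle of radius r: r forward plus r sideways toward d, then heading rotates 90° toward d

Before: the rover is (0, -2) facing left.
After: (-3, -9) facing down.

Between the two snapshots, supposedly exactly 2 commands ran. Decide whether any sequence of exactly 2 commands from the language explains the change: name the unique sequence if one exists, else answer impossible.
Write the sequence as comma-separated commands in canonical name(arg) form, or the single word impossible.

key: cell and facing (now S) both changed — the 2 commands mix motion and turning
from: (0, -2) facing left
step 1 (arc(left, 3)): (-3, -5) facing down
step 2 (straight(4)): (-3, -9) facing down
no other 2-command option fits: unique.

arc(left, 3), straight(4)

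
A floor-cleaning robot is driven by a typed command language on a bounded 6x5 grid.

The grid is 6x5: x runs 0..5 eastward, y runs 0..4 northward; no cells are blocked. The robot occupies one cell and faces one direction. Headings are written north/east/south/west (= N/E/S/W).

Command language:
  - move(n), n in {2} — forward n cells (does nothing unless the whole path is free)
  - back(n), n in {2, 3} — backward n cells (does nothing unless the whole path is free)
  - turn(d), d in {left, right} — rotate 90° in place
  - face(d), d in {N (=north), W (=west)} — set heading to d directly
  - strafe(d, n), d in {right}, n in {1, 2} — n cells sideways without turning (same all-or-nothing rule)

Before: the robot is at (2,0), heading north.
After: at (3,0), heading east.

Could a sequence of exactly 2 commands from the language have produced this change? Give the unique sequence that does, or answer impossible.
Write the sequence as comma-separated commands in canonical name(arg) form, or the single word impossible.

key: cell and facing (now E) both changed — the 2 commands mix motion and turning
begin: at (2,0), heading north
t=1 strafe(right, 1) ⇒ at (3,0), heading north
t=2 turn(right) ⇒ at (3,0), heading east
no rival 2-sequence matches.

strafe(right, 1), turn(right)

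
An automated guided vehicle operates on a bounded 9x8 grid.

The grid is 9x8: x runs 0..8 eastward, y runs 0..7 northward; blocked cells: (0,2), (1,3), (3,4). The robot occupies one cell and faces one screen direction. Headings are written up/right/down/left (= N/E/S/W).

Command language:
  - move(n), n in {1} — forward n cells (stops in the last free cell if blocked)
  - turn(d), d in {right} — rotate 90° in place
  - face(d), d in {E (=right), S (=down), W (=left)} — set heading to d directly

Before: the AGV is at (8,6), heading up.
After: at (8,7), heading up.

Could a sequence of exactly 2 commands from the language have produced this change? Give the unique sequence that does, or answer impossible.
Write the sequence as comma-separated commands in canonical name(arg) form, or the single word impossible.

move(1), move(1)

key: the second move(1) runs into the grid edge before its full distance
begin: at (8,6), heading up
[1] after move(1): at (8,7), heading up
[2] after move(1): at (8,7), heading up
no other 2-command option fits: unique.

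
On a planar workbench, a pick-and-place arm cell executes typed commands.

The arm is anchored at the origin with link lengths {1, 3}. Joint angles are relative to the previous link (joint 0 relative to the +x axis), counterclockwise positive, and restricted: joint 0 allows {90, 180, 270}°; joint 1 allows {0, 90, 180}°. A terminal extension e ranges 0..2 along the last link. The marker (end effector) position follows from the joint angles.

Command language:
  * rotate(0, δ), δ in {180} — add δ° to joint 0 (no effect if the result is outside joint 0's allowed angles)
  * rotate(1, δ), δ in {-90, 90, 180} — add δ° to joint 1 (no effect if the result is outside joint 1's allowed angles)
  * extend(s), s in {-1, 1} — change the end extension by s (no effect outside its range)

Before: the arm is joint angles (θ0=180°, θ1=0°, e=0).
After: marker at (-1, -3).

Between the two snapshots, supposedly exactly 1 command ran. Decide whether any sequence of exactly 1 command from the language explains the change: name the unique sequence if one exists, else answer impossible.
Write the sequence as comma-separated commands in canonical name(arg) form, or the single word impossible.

rotate(1, 90)

begin: joint angles (θ0=180°, θ1=0°, e=0)
[1] after rotate(1, 90): joint angles (θ0=180°, θ1=90°, e=0)
all 6 alternatives checked — unique.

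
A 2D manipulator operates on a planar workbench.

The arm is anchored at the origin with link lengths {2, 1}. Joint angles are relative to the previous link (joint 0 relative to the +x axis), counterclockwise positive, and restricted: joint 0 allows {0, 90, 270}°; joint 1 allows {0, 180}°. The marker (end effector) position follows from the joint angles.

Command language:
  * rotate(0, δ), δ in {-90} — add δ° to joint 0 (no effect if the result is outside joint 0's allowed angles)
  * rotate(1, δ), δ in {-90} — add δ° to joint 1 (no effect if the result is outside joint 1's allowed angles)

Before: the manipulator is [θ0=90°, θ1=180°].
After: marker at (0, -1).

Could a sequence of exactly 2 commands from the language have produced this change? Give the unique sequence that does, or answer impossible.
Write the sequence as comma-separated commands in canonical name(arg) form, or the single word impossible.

begin: [θ0=90°, θ1=180°]
[1] after rotate(0, -90): [θ0=0°, θ1=180°]
[2] after rotate(0, -90): [θ0=270°, θ1=180°]
no other 2-command option fits: unique.

rotate(0, -90), rotate(0, -90)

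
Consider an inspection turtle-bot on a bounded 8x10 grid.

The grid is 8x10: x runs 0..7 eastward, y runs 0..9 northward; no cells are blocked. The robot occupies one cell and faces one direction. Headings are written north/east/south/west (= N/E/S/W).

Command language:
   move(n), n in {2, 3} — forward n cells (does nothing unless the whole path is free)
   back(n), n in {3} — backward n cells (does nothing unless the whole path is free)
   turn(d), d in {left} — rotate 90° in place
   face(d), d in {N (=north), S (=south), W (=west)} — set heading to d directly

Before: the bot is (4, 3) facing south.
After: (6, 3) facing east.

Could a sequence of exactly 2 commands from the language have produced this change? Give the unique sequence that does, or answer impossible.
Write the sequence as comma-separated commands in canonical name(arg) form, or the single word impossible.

turn(left), move(2)

key: order matters: swapping turn(left) and move(2) lands elsewhere
start: (4, 3) facing south
step 1 (turn(left)): (4, 3) facing east
step 2 (move(2)): (6, 3) facing east
uniquely the one of 49 2-step routes that fits.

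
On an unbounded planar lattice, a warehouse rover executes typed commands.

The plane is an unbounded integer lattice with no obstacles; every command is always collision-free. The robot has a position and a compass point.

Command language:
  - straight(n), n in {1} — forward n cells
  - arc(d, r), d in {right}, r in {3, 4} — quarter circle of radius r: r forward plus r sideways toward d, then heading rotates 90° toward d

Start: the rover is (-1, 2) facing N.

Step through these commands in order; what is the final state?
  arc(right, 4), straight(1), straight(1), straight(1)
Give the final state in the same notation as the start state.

start: (-1, 2) facing N
[1] after arc(right, 4): (3, 6) facing E
[2] after straight(1): (4, 6) facing E
[3] after straight(1): (5, 6) facing E
[4] after straight(1): (6, 6) facing E

(6, 6) facing E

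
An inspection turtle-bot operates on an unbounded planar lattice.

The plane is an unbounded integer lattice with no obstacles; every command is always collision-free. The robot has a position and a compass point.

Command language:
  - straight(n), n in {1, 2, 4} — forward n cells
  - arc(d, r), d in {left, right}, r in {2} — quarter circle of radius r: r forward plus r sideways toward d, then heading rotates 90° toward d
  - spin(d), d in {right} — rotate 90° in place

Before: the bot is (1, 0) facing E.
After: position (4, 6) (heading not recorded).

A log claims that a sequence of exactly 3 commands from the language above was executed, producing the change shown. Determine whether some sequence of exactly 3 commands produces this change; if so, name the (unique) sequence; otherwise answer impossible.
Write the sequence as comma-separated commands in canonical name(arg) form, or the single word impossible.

straight(1), arc(left, 2), straight(4)

key: order matters: swapping straight(1) and straight(4) lands elsewhere
initial: (1, 0) facing E
[1] after straight(1): (2, 0) facing E
[2] after arc(left, 2): (4, 2) facing N
[3] after straight(4): (4, 6) facing N
no other 3-command option fits: unique.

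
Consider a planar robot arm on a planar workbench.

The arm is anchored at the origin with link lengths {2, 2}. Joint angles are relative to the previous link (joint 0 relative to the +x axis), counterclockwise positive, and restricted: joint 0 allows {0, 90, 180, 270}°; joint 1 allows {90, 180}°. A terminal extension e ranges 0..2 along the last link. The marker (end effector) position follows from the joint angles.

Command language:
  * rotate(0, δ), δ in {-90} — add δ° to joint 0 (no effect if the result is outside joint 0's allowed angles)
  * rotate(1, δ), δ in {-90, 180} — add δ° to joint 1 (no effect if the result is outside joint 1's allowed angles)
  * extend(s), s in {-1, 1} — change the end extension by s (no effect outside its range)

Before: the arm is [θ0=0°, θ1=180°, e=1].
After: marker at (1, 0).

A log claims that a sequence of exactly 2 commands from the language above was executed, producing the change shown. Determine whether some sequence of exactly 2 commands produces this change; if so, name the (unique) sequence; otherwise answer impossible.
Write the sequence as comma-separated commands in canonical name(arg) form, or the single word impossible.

rotate(0, -90), rotate(0, -90)

start: [θ0=0°, θ1=180°, e=1]
step 1 (rotate(0, -90)): [θ0=270°, θ1=180°, e=1]
step 2 (rotate(0, -90)): [θ0=180°, θ1=180°, e=1]
no rival 2-sequence matches.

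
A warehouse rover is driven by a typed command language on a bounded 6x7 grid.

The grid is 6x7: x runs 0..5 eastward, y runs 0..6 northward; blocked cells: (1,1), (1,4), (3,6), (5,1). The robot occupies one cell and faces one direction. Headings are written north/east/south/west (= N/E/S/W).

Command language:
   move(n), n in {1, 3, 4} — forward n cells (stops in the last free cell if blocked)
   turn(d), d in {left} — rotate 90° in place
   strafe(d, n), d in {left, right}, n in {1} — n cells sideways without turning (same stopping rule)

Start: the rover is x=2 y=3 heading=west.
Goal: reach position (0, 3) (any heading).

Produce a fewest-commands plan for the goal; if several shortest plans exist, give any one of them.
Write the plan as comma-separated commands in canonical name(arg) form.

initial: x=2 y=3 heading=west
[1] after move(3): x=0 y=3 heading=west
nothing shorter than 1 reaches the goal.

move(3)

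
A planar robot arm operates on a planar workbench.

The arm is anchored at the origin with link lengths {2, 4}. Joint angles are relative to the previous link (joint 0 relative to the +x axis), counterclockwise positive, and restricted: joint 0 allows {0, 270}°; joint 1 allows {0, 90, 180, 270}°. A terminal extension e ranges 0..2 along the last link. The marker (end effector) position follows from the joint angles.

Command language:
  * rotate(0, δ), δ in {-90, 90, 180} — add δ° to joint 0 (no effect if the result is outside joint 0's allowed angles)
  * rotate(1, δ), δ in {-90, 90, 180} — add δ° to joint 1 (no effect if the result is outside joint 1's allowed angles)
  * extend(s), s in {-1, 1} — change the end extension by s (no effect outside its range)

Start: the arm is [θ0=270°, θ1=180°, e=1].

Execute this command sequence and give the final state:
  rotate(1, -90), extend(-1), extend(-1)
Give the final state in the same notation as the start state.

t0: [θ0=270°, θ1=180°, e=1]
[1] after rotate(1, -90): [θ0=270°, θ1=90°, e=1]
[2] after extend(-1): [θ0=270°, θ1=90°, e=0]
[3] after extend(-1): [θ0=270°, θ1=90°, e=0]

[θ0=270°, θ1=90°, e=0]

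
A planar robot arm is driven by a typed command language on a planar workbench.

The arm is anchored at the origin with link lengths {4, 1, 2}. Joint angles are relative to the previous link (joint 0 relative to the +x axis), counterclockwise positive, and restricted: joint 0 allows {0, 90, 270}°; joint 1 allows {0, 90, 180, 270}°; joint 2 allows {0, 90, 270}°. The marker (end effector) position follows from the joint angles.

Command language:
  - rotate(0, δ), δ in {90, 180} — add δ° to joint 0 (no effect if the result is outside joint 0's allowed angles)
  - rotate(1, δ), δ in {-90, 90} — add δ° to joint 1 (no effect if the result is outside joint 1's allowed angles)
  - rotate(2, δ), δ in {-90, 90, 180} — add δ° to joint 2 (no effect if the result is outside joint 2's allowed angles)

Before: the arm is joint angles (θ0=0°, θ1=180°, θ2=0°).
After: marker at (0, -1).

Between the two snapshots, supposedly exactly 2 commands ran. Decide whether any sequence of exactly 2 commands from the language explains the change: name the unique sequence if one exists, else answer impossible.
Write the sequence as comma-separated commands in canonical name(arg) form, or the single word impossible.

key: running rotate(0, 180) before rotate(0, 90) would end elsewhere — order is forced
begin: joint angles (θ0=0°, θ1=180°, θ2=0°)
t=1 rotate(0, 90) ⇒ joint angles (θ0=90°, θ1=180°, θ2=0°)
t=2 rotate(0, 180) ⇒ joint angles (θ0=270°, θ1=180°, θ2=0°)
all 49 alternatives checked — unique.

rotate(0, 90), rotate(0, 180)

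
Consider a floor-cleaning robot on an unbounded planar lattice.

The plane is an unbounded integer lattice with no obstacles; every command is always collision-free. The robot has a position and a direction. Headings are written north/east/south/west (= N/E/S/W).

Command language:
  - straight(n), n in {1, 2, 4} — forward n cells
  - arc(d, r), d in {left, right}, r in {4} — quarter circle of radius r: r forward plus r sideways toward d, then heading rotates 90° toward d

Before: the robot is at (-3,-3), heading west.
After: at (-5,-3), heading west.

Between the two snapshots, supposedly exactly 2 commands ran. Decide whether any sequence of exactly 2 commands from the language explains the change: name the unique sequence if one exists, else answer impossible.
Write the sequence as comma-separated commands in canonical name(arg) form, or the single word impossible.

straight(1), straight(1)

key: still facing W at the end — nothing in the sequence rotates
t0: at (-3,-3), heading west
1. straight(1) → at (-4,-3), heading west
2. straight(1) → at (-5,-3), heading west
no rival 2-sequence matches.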